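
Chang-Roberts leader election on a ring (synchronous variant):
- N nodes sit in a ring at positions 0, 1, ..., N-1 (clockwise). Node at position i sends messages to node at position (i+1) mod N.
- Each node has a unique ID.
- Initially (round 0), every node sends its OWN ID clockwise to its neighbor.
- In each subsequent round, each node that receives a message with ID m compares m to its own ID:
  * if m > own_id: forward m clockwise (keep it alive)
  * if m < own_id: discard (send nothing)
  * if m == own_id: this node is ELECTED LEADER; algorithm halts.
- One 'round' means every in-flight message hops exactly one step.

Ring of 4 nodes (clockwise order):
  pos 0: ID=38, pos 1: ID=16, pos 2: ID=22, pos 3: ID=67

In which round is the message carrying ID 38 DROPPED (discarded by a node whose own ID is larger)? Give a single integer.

Answer: 3

Derivation:
Round 1: pos1(id16) recv 38: fwd; pos2(id22) recv 16: drop; pos3(id67) recv 22: drop; pos0(id38) recv 67: fwd
Round 2: pos2(id22) recv 38: fwd; pos1(id16) recv 67: fwd
Round 3: pos3(id67) recv 38: drop; pos2(id22) recv 67: fwd
Round 4: pos3(id67) recv 67: ELECTED
Message ID 38 originates at pos 0; dropped at pos 3 in round 3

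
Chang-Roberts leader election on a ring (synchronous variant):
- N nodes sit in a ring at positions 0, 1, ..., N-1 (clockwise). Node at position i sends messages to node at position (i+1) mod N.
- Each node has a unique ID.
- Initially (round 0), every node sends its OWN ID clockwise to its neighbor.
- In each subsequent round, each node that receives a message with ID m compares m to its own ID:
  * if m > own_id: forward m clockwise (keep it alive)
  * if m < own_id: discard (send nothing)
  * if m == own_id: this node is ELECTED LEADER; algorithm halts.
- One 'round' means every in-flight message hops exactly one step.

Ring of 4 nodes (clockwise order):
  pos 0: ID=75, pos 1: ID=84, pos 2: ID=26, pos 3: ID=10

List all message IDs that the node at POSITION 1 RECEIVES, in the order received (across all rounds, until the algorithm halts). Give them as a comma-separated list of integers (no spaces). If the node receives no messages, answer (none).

Round 1: pos1(id84) recv 75: drop; pos2(id26) recv 84: fwd; pos3(id10) recv 26: fwd; pos0(id75) recv 10: drop
Round 2: pos3(id10) recv 84: fwd; pos0(id75) recv 26: drop
Round 3: pos0(id75) recv 84: fwd
Round 4: pos1(id84) recv 84: ELECTED

Answer: 75,84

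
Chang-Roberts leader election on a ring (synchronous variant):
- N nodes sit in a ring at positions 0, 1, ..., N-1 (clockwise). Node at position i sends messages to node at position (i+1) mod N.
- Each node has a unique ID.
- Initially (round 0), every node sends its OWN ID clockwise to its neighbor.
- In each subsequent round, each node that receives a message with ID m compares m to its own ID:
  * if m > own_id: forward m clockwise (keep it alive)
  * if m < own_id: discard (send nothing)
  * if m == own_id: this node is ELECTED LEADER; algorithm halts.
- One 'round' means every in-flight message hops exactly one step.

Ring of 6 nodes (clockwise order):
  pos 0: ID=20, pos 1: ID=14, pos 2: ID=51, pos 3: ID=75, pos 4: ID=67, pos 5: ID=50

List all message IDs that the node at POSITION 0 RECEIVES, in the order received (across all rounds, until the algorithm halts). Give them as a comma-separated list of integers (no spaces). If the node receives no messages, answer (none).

Round 1: pos1(id14) recv 20: fwd; pos2(id51) recv 14: drop; pos3(id75) recv 51: drop; pos4(id67) recv 75: fwd; pos5(id50) recv 67: fwd; pos0(id20) recv 50: fwd
Round 2: pos2(id51) recv 20: drop; pos5(id50) recv 75: fwd; pos0(id20) recv 67: fwd; pos1(id14) recv 50: fwd
Round 3: pos0(id20) recv 75: fwd; pos1(id14) recv 67: fwd; pos2(id51) recv 50: drop
Round 4: pos1(id14) recv 75: fwd; pos2(id51) recv 67: fwd
Round 5: pos2(id51) recv 75: fwd; pos3(id75) recv 67: drop
Round 6: pos3(id75) recv 75: ELECTED

Answer: 50,67,75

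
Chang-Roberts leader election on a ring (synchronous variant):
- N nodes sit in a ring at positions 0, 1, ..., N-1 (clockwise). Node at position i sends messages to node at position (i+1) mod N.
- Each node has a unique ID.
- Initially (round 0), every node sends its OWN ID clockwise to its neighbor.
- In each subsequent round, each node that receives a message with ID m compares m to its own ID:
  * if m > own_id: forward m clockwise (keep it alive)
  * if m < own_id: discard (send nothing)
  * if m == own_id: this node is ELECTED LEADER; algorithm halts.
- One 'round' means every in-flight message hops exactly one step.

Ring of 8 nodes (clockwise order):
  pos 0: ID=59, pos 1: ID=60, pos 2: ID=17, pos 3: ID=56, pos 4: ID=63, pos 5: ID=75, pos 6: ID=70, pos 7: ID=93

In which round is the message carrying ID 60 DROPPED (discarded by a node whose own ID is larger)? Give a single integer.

Answer: 3

Derivation:
Round 1: pos1(id60) recv 59: drop; pos2(id17) recv 60: fwd; pos3(id56) recv 17: drop; pos4(id63) recv 56: drop; pos5(id75) recv 63: drop; pos6(id70) recv 75: fwd; pos7(id93) recv 70: drop; pos0(id59) recv 93: fwd
Round 2: pos3(id56) recv 60: fwd; pos7(id93) recv 75: drop; pos1(id60) recv 93: fwd
Round 3: pos4(id63) recv 60: drop; pos2(id17) recv 93: fwd
Round 4: pos3(id56) recv 93: fwd
Round 5: pos4(id63) recv 93: fwd
Round 6: pos5(id75) recv 93: fwd
Round 7: pos6(id70) recv 93: fwd
Round 8: pos7(id93) recv 93: ELECTED
Message ID 60 originates at pos 1; dropped at pos 4 in round 3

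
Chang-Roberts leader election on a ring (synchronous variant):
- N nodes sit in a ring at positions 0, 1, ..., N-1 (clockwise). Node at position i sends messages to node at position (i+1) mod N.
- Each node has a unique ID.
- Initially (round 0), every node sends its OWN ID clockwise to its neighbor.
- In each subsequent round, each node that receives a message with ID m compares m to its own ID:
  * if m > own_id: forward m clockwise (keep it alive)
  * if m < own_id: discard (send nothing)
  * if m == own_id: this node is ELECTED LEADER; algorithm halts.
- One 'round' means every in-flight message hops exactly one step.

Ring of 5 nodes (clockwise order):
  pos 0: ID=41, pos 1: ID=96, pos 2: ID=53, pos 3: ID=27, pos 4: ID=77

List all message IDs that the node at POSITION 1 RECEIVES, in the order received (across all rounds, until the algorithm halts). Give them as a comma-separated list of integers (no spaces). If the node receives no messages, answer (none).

Round 1: pos1(id96) recv 41: drop; pos2(id53) recv 96: fwd; pos3(id27) recv 53: fwd; pos4(id77) recv 27: drop; pos0(id41) recv 77: fwd
Round 2: pos3(id27) recv 96: fwd; pos4(id77) recv 53: drop; pos1(id96) recv 77: drop
Round 3: pos4(id77) recv 96: fwd
Round 4: pos0(id41) recv 96: fwd
Round 5: pos1(id96) recv 96: ELECTED

Answer: 41,77,96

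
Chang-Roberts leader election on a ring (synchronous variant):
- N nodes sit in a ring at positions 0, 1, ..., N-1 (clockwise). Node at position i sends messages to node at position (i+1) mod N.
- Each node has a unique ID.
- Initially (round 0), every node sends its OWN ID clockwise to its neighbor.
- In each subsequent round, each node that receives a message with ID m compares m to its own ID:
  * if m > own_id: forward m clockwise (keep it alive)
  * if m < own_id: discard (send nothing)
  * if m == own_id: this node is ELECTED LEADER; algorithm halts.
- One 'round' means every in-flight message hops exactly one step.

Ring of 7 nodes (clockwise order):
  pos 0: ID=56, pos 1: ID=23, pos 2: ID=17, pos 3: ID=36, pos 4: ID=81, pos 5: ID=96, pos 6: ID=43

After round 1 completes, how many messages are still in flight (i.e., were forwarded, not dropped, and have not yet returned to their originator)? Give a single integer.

Round 1: pos1(id23) recv 56: fwd; pos2(id17) recv 23: fwd; pos3(id36) recv 17: drop; pos4(id81) recv 36: drop; pos5(id96) recv 81: drop; pos6(id43) recv 96: fwd; pos0(id56) recv 43: drop
After round 1: 3 messages still in flight

Answer: 3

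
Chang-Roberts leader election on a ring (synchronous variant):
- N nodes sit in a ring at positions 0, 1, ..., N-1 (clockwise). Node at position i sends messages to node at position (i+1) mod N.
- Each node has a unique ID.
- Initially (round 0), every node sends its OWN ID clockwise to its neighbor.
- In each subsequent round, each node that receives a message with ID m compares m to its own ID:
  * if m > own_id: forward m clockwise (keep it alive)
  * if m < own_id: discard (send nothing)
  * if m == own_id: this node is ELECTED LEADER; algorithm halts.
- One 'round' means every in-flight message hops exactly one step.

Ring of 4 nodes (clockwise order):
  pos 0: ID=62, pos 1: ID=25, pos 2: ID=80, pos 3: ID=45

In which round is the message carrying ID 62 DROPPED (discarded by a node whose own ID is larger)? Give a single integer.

Round 1: pos1(id25) recv 62: fwd; pos2(id80) recv 25: drop; pos3(id45) recv 80: fwd; pos0(id62) recv 45: drop
Round 2: pos2(id80) recv 62: drop; pos0(id62) recv 80: fwd
Round 3: pos1(id25) recv 80: fwd
Round 4: pos2(id80) recv 80: ELECTED
Message ID 62 originates at pos 0; dropped at pos 2 in round 2

Answer: 2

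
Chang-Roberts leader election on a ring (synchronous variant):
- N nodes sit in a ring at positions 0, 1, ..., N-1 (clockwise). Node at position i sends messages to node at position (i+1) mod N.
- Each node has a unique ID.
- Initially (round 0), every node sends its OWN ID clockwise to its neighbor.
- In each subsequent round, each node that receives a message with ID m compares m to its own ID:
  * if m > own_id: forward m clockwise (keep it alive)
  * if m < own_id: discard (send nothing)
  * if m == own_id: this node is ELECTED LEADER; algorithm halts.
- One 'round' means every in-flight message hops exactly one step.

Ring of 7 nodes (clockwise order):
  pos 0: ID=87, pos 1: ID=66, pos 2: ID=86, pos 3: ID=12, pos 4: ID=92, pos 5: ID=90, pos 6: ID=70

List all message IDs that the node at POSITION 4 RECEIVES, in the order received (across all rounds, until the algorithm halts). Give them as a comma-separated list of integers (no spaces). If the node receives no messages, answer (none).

Answer: 12,86,87,90,92

Derivation:
Round 1: pos1(id66) recv 87: fwd; pos2(id86) recv 66: drop; pos3(id12) recv 86: fwd; pos4(id92) recv 12: drop; pos5(id90) recv 92: fwd; pos6(id70) recv 90: fwd; pos0(id87) recv 70: drop
Round 2: pos2(id86) recv 87: fwd; pos4(id92) recv 86: drop; pos6(id70) recv 92: fwd; pos0(id87) recv 90: fwd
Round 3: pos3(id12) recv 87: fwd; pos0(id87) recv 92: fwd; pos1(id66) recv 90: fwd
Round 4: pos4(id92) recv 87: drop; pos1(id66) recv 92: fwd; pos2(id86) recv 90: fwd
Round 5: pos2(id86) recv 92: fwd; pos3(id12) recv 90: fwd
Round 6: pos3(id12) recv 92: fwd; pos4(id92) recv 90: drop
Round 7: pos4(id92) recv 92: ELECTED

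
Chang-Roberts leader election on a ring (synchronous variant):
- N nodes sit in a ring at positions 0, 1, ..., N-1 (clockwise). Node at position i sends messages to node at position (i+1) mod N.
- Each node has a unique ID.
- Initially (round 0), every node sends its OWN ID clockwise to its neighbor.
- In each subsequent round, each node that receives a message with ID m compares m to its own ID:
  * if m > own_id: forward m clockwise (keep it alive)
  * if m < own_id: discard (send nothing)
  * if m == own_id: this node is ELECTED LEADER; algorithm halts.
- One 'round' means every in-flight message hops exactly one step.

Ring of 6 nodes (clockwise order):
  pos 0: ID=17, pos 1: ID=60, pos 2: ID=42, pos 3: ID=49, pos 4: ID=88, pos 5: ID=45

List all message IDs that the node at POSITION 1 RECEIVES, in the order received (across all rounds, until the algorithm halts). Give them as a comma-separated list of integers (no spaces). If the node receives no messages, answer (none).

Answer: 17,45,88

Derivation:
Round 1: pos1(id60) recv 17: drop; pos2(id42) recv 60: fwd; pos3(id49) recv 42: drop; pos4(id88) recv 49: drop; pos5(id45) recv 88: fwd; pos0(id17) recv 45: fwd
Round 2: pos3(id49) recv 60: fwd; pos0(id17) recv 88: fwd; pos1(id60) recv 45: drop
Round 3: pos4(id88) recv 60: drop; pos1(id60) recv 88: fwd
Round 4: pos2(id42) recv 88: fwd
Round 5: pos3(id49) recv 88: fwd
Round 6: pos4(id88) recv 88: ELECTED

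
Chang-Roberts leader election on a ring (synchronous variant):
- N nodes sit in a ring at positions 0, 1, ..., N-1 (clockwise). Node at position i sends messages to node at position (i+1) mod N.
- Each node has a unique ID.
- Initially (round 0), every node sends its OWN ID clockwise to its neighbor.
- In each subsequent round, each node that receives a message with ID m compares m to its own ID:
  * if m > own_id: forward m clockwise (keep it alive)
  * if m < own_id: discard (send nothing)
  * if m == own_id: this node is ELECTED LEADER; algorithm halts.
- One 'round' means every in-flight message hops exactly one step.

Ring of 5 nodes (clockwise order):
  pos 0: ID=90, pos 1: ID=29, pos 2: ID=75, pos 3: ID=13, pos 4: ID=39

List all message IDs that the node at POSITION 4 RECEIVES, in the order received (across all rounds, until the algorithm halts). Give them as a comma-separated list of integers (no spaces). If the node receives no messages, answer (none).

Round 1: pos1(id29) recv 90: fwd; pos2(id75) recv 29: drop; pos3(id13) recv 75: fwd; pos4(id39) recv 13: drop; pos0(id90) recv 39: drop
Round 2: pos2(id75) recv 90: fwd; pos4(id39) recv 75: fwd
Round 3: pos3(id13) recv 90: fwd; pos0(id90) recv 75: drop
Round 4: pos4(id39) recv 90: fwd
Round 5: pos0(id90) recv 90: ELECTED

Answer: 13,75,90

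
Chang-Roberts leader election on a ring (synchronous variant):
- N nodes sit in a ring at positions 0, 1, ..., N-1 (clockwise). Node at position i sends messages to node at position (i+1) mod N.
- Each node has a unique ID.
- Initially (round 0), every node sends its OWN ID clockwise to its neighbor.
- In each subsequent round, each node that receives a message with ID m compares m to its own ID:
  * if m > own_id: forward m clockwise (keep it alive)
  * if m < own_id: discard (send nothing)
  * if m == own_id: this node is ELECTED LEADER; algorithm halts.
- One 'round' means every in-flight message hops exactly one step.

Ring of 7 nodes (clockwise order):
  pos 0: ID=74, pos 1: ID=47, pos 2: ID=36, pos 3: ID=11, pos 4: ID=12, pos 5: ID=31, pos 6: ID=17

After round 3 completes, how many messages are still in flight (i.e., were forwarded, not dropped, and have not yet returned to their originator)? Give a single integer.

Answer: 3

Derivation:
Round 1: pos1(id47) recv 74: fwd; pos2(id36) recv 47: fwd; pos3(id11) recv 36: fwd; pos4(id12) recv 11: drop; pos5(id31) recv 12: drop; pos6(id17) recv 31: fwd; pos0(id74) recv 17: drop
Round 2: pos2(id36) recv 74: fwd; pos3(id11) recv 47: fwd; pos4(id12) recv 36: fwd; pos0(id74) recv 31: drop
Round 3: pos3(id11) recv 74: fwd; pos4(id12) recv 47: fwd; pos5(id31) recv 36: fwd
After round 3: 3 messages still in flight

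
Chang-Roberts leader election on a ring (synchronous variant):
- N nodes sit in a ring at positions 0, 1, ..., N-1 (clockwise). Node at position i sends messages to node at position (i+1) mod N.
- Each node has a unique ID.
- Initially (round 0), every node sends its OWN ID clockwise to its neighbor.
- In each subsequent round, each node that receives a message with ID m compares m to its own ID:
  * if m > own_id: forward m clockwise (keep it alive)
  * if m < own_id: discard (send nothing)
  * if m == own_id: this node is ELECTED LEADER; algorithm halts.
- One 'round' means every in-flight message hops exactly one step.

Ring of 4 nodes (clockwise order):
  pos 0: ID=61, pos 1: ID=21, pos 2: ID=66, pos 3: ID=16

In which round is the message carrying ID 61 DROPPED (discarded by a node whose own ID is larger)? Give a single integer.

Answer: 2

Derivation:
Round 1: pos1(id21) recv 61: fwd; pos2(id66) recv 21: drop; pos3(id16) recv 66: fwd; pos0(id61) recv 16: drop
Round 2: pos2(id66) recv 61: drop; pos0(id61) recv 66: fwd
Round 3: pos1(id21) recv 66: fwd
Round 4: pos2(id66) recv 66: ELECTED
Message ID 61 originates at pos 0; dropped at pos 2 in round 2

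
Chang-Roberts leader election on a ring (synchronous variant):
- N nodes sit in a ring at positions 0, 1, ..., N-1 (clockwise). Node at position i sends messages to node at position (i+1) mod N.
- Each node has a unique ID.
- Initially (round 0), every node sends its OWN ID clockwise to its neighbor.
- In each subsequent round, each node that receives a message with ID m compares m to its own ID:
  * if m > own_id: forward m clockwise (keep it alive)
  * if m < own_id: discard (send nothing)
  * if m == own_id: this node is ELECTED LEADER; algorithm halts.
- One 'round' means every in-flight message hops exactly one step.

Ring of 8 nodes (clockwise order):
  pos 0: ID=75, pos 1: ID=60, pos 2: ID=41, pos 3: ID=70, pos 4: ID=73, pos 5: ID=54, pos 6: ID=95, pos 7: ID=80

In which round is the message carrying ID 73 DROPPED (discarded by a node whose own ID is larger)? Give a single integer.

Answer: 2

Derivation:
Round 1: pos1(id60) recv 75: fwd; pos2(id41) recv 60: fwd; pos3(id70) recv 41: drop; pos4(id73) recv 70: drop; pos5(id54) recv 73: fwd; pos6(id95) recv 54: drop; pos7(id80) recv 95: fwd; pos0(id75) recv 80: fwd
Round 2: pos2(id41) recv 75: fwd; pos3(id70) recv 60: drop; pos6(id95) recv 73: drop; pos0(id75) recv 95: fwd; pos1(id60) recv 80: fwd
Round 3: pos3(id70) recv 75: fwd; pos1(id60) recv 95: fwd; pos2(id41) recv 80: fwd
Round 4: pos4(id73) recv 75: fwd; pos2(id41) recv 95: fwd; pos3(id70) recv 80: fwd
Round 5: pos5(id54) recv 75: fwd; pos3(id70) recv 95: fwd; pos4(id73) recv 80: fwd
Round 6: pos6(id95) recv 75: drop; pos4(id73) recv 95: fwd; pos5(id54) recv 80: fwd
Round 7: pos5(id54) recv 95: fwd; pos6(id95) recv 80: drop
Round 8: pos6(id95) recv 95: ELECTED
Message ID 73 originates at pos 4; dropped at pos 6 in round 2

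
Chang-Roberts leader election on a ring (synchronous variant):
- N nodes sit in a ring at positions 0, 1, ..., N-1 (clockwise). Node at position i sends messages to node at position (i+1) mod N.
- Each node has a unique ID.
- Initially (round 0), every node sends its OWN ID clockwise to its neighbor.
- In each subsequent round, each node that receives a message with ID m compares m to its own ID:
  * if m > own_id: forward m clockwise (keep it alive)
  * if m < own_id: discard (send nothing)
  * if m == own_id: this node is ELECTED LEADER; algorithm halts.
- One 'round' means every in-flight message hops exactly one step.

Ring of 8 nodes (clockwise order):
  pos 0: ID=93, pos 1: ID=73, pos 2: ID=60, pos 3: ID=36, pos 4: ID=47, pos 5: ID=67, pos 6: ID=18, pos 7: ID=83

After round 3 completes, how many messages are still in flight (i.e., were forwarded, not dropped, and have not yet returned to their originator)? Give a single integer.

Answer: 2

Derivation:
Round 1: pos1(id73) recv 93: fwd; pos2(id60) recv 73: fwd; pos3(id36) recv 60: fwd; pos4(id47) recv 36: drop; pos5(id67) recv 47: drop; pos6(id18) recv 67: fwd; pos7(id83) recv 18: drop; pos0(id93) recv 83: drop
Round 2: pos2(id60) recv 93: fwd; pos3(id36) recv 73: fwd; pos4(id47) recv 60: fwd; pos7(id83) recv 67: drop
Round 3: pos3(id36) recv 93: fwd; pos4(id47) recv 73: fwd; pos5(id67) recv 60: drop
After round 3: 2 messages still in flight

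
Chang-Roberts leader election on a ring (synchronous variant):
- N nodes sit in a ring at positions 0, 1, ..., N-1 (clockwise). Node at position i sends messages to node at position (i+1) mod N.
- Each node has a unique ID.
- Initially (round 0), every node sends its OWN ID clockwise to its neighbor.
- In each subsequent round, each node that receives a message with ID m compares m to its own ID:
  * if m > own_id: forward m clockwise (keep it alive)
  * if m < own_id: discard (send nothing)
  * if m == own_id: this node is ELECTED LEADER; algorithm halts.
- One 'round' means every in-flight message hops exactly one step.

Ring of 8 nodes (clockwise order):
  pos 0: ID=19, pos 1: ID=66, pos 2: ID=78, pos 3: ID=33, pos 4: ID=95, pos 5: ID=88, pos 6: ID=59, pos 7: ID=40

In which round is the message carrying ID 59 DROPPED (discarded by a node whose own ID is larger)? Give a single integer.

Round 1: pos1(id66) recv 19: drop; pos2(id78) recv 66: drop; pos3(id33) recv 78: fwd; pos4(id95) recv 33: drop; pos5(id88) recv 95: fwd; pos6(id59) recv 88: fwd; pos7(id40) recv 59: fwd; pos0(id19) recv 40: fwd
Round 2: pos4(id95) recv 78: drop; pos6(id59) recv 95: fwd; pos7(id40) recv 88: fwd; pos0(id19) recv 59: fwd; pos1(id66) recv 40: drop
Round 3: pos7(id40) recv 95: fwd; pos0(id19) recv 88: fwd; pos1(id66) recv 59: drop
Round 4: pos0(id19) recv 95: fwd; pos1(id66) recv 88: fwd
Round 5: pos1(id66) recv 95: fwd; pos2(id78) recv 88: fwd
Round 6: pos2(id78) recv 95: fwd; pos3(id33) recv 88: fwd
Round 7: pos3(id33) recv 95: fwd; pos4(id95) recv 88: drop
Round 8: pos4(id95) recv 95: ELECTED
Message ID 59 originates at pos 6; dropped at pos 1 in round 3

Answer: 3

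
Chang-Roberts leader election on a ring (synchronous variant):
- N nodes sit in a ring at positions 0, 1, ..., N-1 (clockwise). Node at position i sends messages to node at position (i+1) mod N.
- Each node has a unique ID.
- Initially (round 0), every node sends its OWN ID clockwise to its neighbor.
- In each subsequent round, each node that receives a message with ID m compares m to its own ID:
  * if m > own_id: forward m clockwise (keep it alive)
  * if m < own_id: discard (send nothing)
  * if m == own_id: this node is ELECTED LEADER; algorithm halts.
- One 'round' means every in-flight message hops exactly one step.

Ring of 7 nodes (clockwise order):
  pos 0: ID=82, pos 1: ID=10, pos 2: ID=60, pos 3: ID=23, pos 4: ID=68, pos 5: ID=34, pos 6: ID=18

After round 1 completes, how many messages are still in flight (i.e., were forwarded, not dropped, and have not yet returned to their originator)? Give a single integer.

Answer: 4

Derivation:
Round 1: pos1(id10) recv 82: fwd; pos2(id60) recv 10: drop; pos3(id23) recv 60: fwd; pos4(id68) recv 23: drop; pos5(id34) recv 68: fwd; pos6(id18) recv 34: fwd; pos0(id82) recv 18: drop
After round 1: 4 messages still in flight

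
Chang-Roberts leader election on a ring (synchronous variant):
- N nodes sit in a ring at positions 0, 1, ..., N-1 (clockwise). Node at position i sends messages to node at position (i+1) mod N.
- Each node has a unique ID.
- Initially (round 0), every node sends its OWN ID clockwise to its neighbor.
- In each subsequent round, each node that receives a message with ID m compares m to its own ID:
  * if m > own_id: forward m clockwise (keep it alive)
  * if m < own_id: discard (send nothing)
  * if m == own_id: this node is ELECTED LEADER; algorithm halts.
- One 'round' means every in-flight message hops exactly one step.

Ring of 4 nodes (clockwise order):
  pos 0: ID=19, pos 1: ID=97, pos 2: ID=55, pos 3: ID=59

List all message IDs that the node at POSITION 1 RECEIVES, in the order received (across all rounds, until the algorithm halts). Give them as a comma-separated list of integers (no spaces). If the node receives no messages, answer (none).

Answer: 19,59,97

Derivation:
Round 1: pos1(id97) recv 19: drop; pos2(id55) recv 97: fwd; pos3(id59) recv 55: drop; pos0(id19) recv 59: fwd
Round 2: pos3(id59) recv 97: fwd; pos1(id97) recv 59: drop
Round 3: pos0(id19) recv 97: fwd
Round 4: pos1(id97) recv 97: ELECTED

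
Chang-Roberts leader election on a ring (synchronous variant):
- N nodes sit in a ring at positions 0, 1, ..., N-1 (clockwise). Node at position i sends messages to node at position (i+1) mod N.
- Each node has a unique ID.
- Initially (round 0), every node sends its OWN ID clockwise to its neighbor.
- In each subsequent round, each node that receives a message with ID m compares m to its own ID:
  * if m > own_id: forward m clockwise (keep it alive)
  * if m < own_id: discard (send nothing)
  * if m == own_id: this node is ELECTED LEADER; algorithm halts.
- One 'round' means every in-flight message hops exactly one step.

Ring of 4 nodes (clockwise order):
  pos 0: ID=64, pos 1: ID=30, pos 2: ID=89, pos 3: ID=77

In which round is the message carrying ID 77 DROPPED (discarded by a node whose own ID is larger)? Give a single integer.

Round 1: pos1(id30) recv 64: fwd; pos2(id89) recv 30: drop; pos3(id77) recv 89: fwd; pos0(id64) recv 77: fwd
Round 2: pos2(id89) recv 64: drop; pos0(id64) recv 89: fwd; pos1(id30) recv 77: fwd
Round 3: pos1(id30) recv 89: fwd; pos2(id89) recv 77: drop
Round 4: pos2(id89) recv 89: ELECTED
Message ID 77 originates at pos 3; dropped at pos 2 in round 3

Answer: 3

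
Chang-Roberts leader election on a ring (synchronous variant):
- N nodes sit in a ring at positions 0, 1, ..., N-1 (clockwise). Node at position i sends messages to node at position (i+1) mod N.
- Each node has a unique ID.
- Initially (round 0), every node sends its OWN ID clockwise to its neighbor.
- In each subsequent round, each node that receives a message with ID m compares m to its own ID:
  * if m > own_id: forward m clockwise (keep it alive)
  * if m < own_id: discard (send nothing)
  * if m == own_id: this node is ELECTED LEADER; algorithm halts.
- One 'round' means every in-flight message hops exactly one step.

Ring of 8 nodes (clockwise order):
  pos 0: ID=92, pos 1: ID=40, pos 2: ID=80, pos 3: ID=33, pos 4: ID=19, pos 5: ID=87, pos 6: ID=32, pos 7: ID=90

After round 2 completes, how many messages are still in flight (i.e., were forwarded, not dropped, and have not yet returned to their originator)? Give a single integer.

Round 1: pos1(id40) recv 92: fwd; pos2(id80) recv 40: drop; pos3(id33) recv 80: fwd; pos4(id19) recv 33: fwd; pos5(id87) recv 19: drop; pos6(id32) recv 87: fwd; pos7(id90) recv 32: drop; pos0(id92) recv 90: drop
Round 2: pos2(id80) recv 92: fwd; pos4(id19) recv 80: fwd; pos5(id87) recv 33: drop; pos7(id90) recv 87: drop
After round 2: 2 messages still in flight

Answer: 2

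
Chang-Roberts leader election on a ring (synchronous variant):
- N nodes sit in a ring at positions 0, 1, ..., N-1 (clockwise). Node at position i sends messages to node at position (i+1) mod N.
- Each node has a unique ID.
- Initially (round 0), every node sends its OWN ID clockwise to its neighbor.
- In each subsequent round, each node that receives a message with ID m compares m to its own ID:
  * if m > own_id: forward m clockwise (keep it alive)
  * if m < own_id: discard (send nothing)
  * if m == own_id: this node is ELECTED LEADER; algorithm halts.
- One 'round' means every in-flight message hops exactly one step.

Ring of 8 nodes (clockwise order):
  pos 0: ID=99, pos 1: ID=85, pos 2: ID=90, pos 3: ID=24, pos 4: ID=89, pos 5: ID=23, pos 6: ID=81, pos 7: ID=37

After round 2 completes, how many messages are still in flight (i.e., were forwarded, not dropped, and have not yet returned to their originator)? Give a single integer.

Round 1: pos1(id85) recv 99: fwd; pos2(id90) recv 85: drop; pos3(id24) recv 90: fwd; pos4(id89) recv 24: drop; pos5(id23) recv 89: fwd; pos6(id81) recv 23: drop; pos7(id37) recv 81: fwd; pos0(id99) recv 37: drop
Round 2: pos2(id90) recv 99: fwd; pos4(id89) recv 90: fwd; pos6(id81) recv 89: fwd; pos0(id99) recv 81: drop
After round 2: 3 messages still in flight

Answer: 3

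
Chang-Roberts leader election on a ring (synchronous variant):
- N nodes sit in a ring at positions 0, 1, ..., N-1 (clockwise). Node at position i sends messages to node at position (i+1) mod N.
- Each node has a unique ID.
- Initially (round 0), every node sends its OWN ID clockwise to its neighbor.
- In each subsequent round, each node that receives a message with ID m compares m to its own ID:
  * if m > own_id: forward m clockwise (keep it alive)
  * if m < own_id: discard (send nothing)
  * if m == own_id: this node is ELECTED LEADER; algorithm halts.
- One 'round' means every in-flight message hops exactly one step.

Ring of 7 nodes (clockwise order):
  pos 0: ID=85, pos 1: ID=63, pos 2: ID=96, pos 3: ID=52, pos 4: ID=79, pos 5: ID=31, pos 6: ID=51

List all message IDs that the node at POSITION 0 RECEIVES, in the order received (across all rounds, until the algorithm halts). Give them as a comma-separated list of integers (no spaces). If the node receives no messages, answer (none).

Round 1: pos1(id63) recv 85: fwd; pos2(id96) recv 63: drop; pos3(id52) recv 96: fwd; pos4(id79) recv 52: drop; pos5(id31) recv 79: fwd; pos6(id51) recv 31: drop; pos0(id85) recv 51: drop
Round 2: pos2(id96) recv 85: drop; pos4(id79) recv 96: fwd; pos6(id51) recv 79: fwd
Round 3: pos5(id31) recv 96: fwd; pos0(id85) recv 79: drop
Round 4: pos6(id51) recv 96: fwd
Round 5: pos0(id85) recv 96: fwd
Round 6: pos1(id63) recv 96: fwd
Round 7: pos2(id96) recv 96: ELECTED

Answer: 51,79,96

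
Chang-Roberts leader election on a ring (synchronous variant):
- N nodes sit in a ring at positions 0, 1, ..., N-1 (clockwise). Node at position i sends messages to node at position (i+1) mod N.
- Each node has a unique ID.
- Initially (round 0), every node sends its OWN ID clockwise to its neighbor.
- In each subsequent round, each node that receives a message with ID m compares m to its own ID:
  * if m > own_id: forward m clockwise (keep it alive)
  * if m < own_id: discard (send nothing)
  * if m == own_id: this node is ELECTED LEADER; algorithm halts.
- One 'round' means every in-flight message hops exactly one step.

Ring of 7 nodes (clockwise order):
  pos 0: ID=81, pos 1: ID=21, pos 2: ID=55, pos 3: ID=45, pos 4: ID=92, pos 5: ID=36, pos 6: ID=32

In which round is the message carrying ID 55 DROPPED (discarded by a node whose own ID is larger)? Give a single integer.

Answer: 2

Derivation:
Round 1: pos1(id21) recv 81: fwd; pos2(id55) recv 21: drop; pos3(id45) recv 55: fwd; pos4(id92) recv 45: drop; pos5(id36) recv 92: fwd; pos6(id32) recv 36: fwd; pos0(id81) recv 32: drop
Round 2: pos2(id55) recv 81: fwd; pos4(id92) recv 55: drop; pos6(id32) recv 92: fwd; pos0(id81) recv 36: drop
Round 3: pos3(id45) recv 81: fwd; pos0(id81) recv 92: fwd
Round 4: pos4(id92) recv 81: drop; pos1(id21) recv 92: fwd
Round 5: pos2(id55) recv 92: fwd
Round 6: pos3(id45) recv 92: fwd
Round 7: pos4(id92) recv 92: ELECTED
Message ID 55 originates at pos 2; dropped at pos 4 in round 2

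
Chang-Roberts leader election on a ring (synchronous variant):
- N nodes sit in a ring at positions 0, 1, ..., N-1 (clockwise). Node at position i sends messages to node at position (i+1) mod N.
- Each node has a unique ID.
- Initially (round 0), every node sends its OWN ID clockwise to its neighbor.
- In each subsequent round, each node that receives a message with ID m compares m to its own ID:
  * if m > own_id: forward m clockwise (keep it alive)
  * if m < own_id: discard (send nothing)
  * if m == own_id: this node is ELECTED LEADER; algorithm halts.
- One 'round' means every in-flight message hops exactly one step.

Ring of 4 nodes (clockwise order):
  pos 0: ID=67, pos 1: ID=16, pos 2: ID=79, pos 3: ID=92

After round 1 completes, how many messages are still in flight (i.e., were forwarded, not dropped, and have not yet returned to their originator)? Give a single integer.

Round 1: pos1(id16) recv 67: fwd; pos2(id79) recv 16: drop; pos3(id92) recv 79: drop; pos0(id67) recv 92: fwd
After round 1: 2 messages still in flight

Answer: 2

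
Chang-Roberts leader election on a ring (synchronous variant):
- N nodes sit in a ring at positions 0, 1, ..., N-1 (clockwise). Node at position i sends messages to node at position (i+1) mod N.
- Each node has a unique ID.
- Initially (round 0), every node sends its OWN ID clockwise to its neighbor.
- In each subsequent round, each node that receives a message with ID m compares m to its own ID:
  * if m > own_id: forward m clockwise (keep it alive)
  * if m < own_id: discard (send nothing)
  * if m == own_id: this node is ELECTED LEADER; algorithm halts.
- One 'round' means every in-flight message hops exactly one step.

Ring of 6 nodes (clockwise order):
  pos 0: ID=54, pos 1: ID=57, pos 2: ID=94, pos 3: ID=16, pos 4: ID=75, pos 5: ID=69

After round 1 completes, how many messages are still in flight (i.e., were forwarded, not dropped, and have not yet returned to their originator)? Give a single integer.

Answer: 3

Derivation:
Round 1: pos1(id57) recv 54: drop; pos2(id94) recv 57: drop; pos3(id16) recv 94: fwd; pos4(id75) recv 16: drop; pos5(id69) recv 75: fwd; pos0(id54) recv 69: fwd
After round 1: 3 messages still in flight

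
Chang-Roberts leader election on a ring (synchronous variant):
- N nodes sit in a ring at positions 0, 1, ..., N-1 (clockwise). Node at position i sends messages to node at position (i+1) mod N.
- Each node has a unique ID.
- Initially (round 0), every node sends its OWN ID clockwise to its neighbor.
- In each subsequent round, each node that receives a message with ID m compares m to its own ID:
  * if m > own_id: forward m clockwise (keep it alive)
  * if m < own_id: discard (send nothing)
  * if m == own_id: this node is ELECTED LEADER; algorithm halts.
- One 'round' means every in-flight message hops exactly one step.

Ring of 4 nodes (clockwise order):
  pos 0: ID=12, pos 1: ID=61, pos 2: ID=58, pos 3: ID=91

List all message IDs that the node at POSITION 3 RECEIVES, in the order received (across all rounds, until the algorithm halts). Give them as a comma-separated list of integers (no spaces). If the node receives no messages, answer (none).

Answer: 58,61,91

Derivation:
Round 1: pos1(id61) recv 12: drop; pos2(id58) recv 61: fwd; pos3(id91) recv 58: drop; pos0(id12) recv 91: fwd
Round 2: pos3(id91) recv 61: drop; pos1(id61) recv 91: fwd
Round 3: pos2(id58) recv 91: fwd
Round 4: pos3(id91) recv 91: ELECTED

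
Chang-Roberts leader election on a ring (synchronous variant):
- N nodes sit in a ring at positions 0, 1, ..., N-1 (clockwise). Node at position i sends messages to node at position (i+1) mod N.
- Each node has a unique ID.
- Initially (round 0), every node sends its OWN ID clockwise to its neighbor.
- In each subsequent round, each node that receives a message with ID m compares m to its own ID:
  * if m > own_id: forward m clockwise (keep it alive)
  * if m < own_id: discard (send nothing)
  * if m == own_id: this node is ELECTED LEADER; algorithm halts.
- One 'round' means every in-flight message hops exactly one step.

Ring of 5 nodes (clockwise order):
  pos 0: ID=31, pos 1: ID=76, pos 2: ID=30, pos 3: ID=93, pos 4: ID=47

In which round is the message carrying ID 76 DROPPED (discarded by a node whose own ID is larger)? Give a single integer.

Answer: 2

Derivation:
Round 1: pos1(id76) recv 31: drop; pos2(id30) recv 76: fwd; pos3(id93) recv 30: drop; pos4(id47) recv 93: fwd; pos0(id31) recv 47: fwd
Round 2: pos3(id93) recv 76: drop; pos0(id31) recv 93: fwd; pos1(id76) recv 47: drop
Round 3: pos1(id76) recv 93: fwd
Round 4: pos2(id30) recv 93: fwd
Round 5: pos3(id93) recv 93: ELECTED
Message ID 76 originates at pos 1; dropped at pos 3 in round 2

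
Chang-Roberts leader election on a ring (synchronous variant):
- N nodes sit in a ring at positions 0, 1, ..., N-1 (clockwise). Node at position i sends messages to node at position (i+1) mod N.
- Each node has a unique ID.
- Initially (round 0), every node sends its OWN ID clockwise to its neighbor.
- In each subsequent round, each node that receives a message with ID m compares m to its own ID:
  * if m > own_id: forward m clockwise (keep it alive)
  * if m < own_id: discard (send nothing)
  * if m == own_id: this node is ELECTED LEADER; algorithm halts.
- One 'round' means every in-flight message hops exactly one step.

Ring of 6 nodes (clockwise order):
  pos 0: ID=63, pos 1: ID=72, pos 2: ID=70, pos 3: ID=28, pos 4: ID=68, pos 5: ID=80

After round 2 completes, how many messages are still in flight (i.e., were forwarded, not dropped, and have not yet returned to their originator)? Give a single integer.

Answer: 3

Derivation:
Round 1: pos1(id72) recv 63: drop; pos2(id70) recv 72: fwd; pos3(id28) recv 70: fwd; pos4(id68) recv 28: drop; pos5(id80) recv 68: drop; pos0(id63) recv 80: fwd
Round 2: pos3(id28) recv 72: fwd; pos4(id68) recv 70: fwd; pos1(id72) recv 80: fwd
After round 2: 3 messages still in flight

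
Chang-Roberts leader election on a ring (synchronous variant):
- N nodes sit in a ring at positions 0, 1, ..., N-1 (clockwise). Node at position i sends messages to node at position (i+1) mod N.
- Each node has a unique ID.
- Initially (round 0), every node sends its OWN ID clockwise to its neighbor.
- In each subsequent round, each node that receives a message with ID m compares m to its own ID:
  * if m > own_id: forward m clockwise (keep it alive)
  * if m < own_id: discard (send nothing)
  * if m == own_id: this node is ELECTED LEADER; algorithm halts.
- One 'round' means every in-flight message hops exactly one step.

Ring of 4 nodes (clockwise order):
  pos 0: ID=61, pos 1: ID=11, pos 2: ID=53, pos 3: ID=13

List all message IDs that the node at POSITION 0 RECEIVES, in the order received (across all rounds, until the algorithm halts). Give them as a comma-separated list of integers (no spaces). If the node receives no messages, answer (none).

Round 1: pos1(id11) recv 61: fwd; pos2(id53) recv 11: drop; pos3(id13) recv 53: fwd; pos0(id61) recv 13: drop
Round 2: pos2(id53) recv 61: fwd; pos0(id61) recv 53: drop
Round 3: pos3(id13) recv 61: fwd
Round 4: pos0(id61) recv 61: ELECTED

Answer: 13,53,61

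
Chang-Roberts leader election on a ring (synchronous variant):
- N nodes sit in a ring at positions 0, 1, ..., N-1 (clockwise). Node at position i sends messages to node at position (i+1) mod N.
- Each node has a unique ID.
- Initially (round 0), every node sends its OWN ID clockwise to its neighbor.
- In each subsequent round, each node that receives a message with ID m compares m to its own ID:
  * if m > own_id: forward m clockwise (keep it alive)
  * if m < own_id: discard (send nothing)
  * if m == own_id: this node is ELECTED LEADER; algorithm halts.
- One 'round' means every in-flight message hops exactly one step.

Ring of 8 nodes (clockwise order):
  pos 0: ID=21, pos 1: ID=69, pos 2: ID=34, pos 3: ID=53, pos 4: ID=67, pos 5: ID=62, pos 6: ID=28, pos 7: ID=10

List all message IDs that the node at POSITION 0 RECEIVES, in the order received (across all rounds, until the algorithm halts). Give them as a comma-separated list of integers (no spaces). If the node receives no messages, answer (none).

Round 1: pos1(id69) recv 21: drop; pos2(id34) recv 69: fwd; pos3(id53) recv 34: drop; pos4(id67) recv 53: drop; pos5(id62) recv 67: fwd; pos6(id28) recv 62: fwd; pos7(id10) recv 28: fwd; pos0(id21) recv 10: drop
Round 2: pos3(id53) recv 69: fwd; pos6(id28) recv 67: fwd; pos7(id10) recv 62: fwd; pos0(id21) recv 28: fwd
Round 3: pos4(id67) recv 69: fwd; pos7(id10) recv 67: fwd; pos0(id21) recv 62: fwd; pos1(id69) recv 28: drop
Round 4: pos5(id62) recv 69: fwd; pos0(id21) recv 67: fwd; pos1(id69) recv 62: drop
Round 5: pos6(id28) recv 69: fwd; pos1(id69) recv 67: drop
Round 6: pos7(id10) recv 69: fwd
Round 7: pos0(id21) recv 69: fwd
Round 8: pos1(id69) recv 69: ELECTED

Answer: 10,28,62,67,69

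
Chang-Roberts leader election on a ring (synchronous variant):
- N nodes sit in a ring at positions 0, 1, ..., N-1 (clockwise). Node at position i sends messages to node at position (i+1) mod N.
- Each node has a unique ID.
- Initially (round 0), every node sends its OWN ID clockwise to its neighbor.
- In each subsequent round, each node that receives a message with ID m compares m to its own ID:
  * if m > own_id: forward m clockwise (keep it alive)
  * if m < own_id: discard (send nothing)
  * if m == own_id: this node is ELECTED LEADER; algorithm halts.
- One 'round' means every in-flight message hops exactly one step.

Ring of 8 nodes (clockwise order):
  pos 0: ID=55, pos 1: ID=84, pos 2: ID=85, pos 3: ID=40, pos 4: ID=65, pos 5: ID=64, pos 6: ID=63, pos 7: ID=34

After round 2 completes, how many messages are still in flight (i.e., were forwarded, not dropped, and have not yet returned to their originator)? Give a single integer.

Round 1: pos1(id84) recv 55: drop; pos2(id85) recv 84: drop; pos3(id40) recv 85: fwd; pos4(id65) recv 40: drop; pos5(id64) recv 65: fwd; pos6(id63) recv 64: fwd; pos7(id34) recv 63: fwd; pos0(id55) recv 34: drop
Round 2: pos4(id65) recv 85: fwd; pos6(id63) recv 65: fwd; pos7(id34) recv 64: fwd; pos0(id55) recv 63: fwd
After round 2: 4 messages still in flight

Answer: 4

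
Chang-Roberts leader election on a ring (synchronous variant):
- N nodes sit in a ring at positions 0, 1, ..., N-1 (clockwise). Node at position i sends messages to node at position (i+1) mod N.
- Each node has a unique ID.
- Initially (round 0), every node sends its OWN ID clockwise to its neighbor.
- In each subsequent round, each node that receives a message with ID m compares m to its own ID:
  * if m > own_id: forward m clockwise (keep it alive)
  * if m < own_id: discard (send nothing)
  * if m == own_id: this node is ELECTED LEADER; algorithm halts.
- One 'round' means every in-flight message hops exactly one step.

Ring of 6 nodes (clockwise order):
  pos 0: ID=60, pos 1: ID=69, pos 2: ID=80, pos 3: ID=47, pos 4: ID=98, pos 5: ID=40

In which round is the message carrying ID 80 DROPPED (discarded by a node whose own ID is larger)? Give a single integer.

Answer: 2

Derivation:
Round 1: pos1(id69) recv 60: drop; pos2(id80) recv 69: drop; pos3(id47) recv 80: fwd; pos4(id98) recv 47: drop; pos5(id40) recv 98: fwd; pos0(id60) recv 40: drop
Round 2: pos4(id98) recv 80: drop; pos0(id60) recv 98: fwd
Round 3: pos1(id69) recv 98: fwd
Round 4: pos2(id80) recv 98: fwd
Round 5: pos3(id47) recv 98: fwd
Round 6: pos4(id98) recv 98: ELECTED
Message ID 80 originates at pos 2; dropped at pos 4 in round 2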